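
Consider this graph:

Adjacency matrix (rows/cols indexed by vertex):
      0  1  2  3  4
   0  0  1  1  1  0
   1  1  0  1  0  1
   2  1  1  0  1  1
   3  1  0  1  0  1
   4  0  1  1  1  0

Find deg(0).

Vertex 0 has neighbors [1, 2, 3], so deg(0) = 3.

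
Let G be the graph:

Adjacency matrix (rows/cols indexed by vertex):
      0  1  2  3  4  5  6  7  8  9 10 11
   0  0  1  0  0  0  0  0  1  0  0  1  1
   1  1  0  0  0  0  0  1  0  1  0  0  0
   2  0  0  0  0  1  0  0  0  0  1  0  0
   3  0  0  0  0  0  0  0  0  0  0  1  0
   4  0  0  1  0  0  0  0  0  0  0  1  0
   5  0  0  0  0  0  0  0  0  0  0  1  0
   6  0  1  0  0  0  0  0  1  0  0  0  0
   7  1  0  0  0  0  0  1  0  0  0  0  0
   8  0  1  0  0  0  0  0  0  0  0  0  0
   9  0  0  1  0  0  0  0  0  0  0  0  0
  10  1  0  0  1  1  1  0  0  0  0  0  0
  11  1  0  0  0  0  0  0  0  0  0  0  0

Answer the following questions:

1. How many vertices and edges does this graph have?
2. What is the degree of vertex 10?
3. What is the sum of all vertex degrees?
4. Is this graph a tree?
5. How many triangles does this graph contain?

Count: 12 vertices, 12 edges.
Vertex 10 has neighbors [0, 3, 4, 5], degree = 4.
Handshaking lemma: 2 * 12 = 24.
A tree on 12 vertices has 11 edges. This graph has 12 edges (1 extra). Not a tree.
Number of triangles = 0.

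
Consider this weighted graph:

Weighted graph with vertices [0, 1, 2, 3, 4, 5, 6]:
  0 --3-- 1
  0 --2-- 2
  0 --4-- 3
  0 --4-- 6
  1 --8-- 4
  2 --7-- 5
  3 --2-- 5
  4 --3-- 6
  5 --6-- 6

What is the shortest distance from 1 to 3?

Using Dijkstra's algorithm from vertex 1:
Shortest path: 1 -> 0 -> 3
Total weight: 3 + 4 = 7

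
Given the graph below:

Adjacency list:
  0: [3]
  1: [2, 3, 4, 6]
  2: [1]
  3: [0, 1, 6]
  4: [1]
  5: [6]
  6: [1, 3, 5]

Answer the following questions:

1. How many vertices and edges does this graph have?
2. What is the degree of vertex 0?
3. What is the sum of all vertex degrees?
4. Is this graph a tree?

Count: 7 vertices, 7 edges.
Vertex 0 has neighbors [3], degree = 1.
Handshaking lemma: 2 * 7 = 14.
A tree on 7 vertices has 6 edges. This graph has 7 edges (1 extra). Not a tree.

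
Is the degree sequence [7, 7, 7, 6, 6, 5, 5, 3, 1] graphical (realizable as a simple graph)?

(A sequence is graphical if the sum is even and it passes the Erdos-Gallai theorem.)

Sum of degrees = 47. Sum is odd, so the sequence is NOT graphical.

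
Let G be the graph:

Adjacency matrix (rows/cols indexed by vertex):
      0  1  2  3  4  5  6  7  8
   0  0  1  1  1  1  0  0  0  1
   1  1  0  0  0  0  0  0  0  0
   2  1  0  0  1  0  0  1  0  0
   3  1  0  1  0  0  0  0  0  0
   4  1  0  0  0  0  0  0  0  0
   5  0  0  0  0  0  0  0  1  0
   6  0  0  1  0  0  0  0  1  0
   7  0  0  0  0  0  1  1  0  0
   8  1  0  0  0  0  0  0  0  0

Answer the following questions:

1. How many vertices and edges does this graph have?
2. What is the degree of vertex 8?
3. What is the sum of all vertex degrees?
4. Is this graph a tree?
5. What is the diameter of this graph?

Count: 9 vertices, 9 edges.
Vertex 8 has neighbors [0], degree = 1.
Handshaking lemma: 2 * 9 = 18.
A tree on 9 vertices has 8 edges. This graph has 9 edges (1 extra). Not a tree.
Diameter (longest shortest path) = 5.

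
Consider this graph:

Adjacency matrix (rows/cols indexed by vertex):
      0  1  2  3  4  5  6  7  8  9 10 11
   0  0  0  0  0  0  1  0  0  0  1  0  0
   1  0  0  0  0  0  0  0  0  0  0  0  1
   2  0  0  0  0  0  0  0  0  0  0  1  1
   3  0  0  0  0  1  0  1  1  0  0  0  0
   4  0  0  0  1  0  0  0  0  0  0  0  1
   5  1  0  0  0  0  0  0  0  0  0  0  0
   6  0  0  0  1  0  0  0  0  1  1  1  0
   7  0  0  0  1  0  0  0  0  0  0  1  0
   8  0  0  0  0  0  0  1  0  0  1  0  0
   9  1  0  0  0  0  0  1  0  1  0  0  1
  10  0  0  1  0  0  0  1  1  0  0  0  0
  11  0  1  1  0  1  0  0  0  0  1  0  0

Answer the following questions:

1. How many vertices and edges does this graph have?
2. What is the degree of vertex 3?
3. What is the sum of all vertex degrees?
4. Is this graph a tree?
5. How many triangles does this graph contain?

Count: 12 vertices, 15 edges.
Vertex 3 has neighbors [4, 6, 7], degree = 3.
Handshaking lemma: 2 * 15 = 30.
A tree on 12 vertices has 11 edges. This graph has 15 edges (4 extra). Not a tree.
Number of triangles = 1.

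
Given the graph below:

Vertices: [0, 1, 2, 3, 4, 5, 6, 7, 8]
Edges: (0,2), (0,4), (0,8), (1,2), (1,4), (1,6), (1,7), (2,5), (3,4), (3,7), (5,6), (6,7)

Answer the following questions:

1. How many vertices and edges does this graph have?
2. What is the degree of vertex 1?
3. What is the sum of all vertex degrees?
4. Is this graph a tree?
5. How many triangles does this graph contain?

Count: 9 vertices, 12 edges.
Vertex 1 has neighbors [2, 4, 6, 7], degree = 4.
Handshaking lemma: 2 * 12 = 24.
A tree on 9 vertices has 8 edges. This graph has 12 edges (4 extra). Not a tree.
Number of triangles = 1.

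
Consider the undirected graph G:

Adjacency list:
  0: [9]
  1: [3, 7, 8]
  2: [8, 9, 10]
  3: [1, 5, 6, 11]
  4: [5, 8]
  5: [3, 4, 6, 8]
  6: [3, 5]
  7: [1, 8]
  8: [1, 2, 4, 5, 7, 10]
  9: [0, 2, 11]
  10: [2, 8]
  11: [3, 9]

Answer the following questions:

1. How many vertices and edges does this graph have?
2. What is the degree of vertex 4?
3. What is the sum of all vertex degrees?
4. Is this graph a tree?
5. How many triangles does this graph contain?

Count: 12 vertices, 17 edges.
Vertex 4 has neighbors [5, 8], degree = 2.
Handshaking lemma: 2 * 17 = 34.
A tree on 12 vertices has 11 edges. This graph has 17 edges (6 extra). Not a tree.
Number of triangles = 4.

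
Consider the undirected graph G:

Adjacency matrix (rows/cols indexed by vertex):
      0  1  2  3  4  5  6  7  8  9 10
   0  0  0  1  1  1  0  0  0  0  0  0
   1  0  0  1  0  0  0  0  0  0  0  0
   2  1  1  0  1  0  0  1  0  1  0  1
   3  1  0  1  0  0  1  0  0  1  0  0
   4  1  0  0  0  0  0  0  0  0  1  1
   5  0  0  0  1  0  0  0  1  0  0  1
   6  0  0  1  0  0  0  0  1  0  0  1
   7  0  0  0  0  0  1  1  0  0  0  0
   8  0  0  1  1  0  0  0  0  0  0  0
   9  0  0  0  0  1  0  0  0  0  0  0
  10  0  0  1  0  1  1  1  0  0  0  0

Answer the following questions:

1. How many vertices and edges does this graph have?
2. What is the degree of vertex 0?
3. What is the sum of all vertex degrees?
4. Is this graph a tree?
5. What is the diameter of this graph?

Count: 11 vertices, 16 edges.
Vertex 0 has neighbors [2, 3, 4], degree = 3.
Handshaking lemma: 2 * 16 = 32.
A tree on 11 vertices has 10 edges. This graph has 16 edges (6 extra). Not a tree.
Diameter (longest shortest path) = 4.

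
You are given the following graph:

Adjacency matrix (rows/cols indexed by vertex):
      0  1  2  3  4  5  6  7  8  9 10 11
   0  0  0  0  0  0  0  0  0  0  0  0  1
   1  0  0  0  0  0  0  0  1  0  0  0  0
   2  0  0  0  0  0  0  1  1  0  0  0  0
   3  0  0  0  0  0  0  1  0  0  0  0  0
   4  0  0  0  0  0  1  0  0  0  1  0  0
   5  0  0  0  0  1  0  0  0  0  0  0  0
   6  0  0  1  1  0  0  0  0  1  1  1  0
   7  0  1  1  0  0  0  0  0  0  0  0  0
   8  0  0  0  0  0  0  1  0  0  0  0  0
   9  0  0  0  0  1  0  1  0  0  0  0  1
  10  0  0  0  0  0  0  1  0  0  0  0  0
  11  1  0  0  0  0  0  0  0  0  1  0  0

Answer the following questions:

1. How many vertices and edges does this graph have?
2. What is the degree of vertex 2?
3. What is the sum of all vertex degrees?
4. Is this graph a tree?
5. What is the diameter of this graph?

Count: 12 vertices, 11 edges.
Vertex 2 has neighbors [6, 7], degree = 2.
Handshaking lemma: 2 * 11 = 22.
A graph is a tree iff it is connected and has exactly n-1 edges. This graph is connected (all 12 vertices in one component) and has 12-1 = 11 edges. It is a tree.
Diameter (longest shortest path) = 6.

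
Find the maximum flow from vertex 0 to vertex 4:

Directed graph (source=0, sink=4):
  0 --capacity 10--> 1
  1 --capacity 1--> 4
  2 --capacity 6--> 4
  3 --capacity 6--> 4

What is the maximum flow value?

Computing max flow:
  Flow on (0->1): 1/10
  Flow on (1->4): 1/1
Maximum flow = 1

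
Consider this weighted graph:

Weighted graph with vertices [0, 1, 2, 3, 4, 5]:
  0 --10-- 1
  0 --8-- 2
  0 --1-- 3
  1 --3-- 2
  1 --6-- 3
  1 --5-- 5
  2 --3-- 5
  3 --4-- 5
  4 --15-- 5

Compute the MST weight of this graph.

Applying Kruskal's algorithm (sort edges by weight, add if no cycle):
  Add (0,3) w=1
  Add (1,2) w=3
  Add (2,5) w=3
  Add (3,5) w=4
  Skip (1,5) w=5 (creates cycle)
  Skip (1,3) w=6 (creates cycle)
  Skip (0,2) w=8 (creates cycle)
  Skip (0,1) w=10 (creates cycle)
  Add (4,5) w=15
MST weight = 26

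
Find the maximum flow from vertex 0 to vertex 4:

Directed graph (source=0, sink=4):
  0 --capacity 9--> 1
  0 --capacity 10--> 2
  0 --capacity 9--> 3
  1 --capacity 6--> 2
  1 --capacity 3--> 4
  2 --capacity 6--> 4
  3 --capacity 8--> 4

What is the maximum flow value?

Computing max flow:
  Flow on (0->1): 3/9
  Flow on (0->2): 6/10
  Flow on (0->3): 8/9
  Flow on (1->4): 3/3
  Flow on (2->4): 6/6
  Flow on (3->4): 8/8
Maximum flow = 17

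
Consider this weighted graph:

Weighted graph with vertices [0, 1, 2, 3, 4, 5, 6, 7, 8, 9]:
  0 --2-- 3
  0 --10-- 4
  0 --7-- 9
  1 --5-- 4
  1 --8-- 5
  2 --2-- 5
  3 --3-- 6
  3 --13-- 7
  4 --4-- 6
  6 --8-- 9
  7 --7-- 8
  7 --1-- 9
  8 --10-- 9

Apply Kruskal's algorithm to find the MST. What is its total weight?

Applying Kruskal's algorithm (sort edges by weight, add if no cycle):
  Add (7,9) w=1
  Add (0,3) w=2
  Add (2,5) w=2
  Add (3,6) w=3
  Add (4,6) w=4
  Add (1,4) w=5
  Add (0,9) w=7
  Add (7,8) w=7
  Add (1,5) w=8
  Skip (6,9) w=8 (creates cycle)
  Skip (0,4) w=10 (creates cycle)
  Skip (8,9) w=10 (creates cycle)
  Skip (3,7) w=13 (creates cycle)
MST weight = 39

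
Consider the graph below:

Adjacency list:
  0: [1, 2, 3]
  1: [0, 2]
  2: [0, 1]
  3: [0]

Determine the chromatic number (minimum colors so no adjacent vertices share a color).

The graph has a maximum clique of size 3 (lower bound on chromatic number).
A valid 3-coloring: {0: 0, 1: 1, 2: 2, 3: 1}.
Chromatic number = 3.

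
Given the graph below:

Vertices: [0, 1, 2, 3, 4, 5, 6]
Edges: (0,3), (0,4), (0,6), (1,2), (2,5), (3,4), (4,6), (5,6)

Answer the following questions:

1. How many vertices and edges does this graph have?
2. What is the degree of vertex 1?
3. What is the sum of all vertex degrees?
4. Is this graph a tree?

Count: 7 vertices, 8 edges.
Vertex 1 has neighbors [2], degree = 1.
Handshaking lemma: 2 * 8 = 16.
A tree on 7 vertices has 6 edges. This graph has 8 edges (2 extra). Not a tree.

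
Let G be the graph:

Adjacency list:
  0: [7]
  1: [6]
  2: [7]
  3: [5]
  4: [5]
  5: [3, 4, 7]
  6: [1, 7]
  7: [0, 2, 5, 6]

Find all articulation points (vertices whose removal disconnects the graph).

An articulation point is a vertex whose removal disconnects the graph.
Articulation points: [5, 6, 7]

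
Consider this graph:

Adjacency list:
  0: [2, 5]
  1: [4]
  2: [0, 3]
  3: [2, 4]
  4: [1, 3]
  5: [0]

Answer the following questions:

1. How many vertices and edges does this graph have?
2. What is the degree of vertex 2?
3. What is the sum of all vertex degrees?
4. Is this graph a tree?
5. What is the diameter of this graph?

Count: 6 vertices, 5 edges.
Vertex 2 has neighbors [0, 3], degree = 2.
Handshaking lemma: 2 * 5 = 10.
A graph is a tree iff it is connected and has exactly n-1 edges. This graph is connected (all 6 vertices in one component) and has 6-1 = 5 edges. It is a tree.
Diameter (longest shortest path) = 5.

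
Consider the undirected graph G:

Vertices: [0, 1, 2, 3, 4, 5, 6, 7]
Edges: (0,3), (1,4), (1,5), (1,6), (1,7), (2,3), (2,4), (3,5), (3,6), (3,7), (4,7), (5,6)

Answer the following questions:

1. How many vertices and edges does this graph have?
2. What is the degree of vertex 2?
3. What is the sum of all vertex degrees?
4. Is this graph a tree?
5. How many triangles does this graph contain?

Count: 8 vertices, 12 edges.
Vertex 2 has neighbors [3, 4], degree = 2.
Handshaking lemma: 2 * 12 = 24.
A tree on 8 vertices has 7 edges. This graph has 12 edges (5 extra). Not a tree.
Number of triangles = 3.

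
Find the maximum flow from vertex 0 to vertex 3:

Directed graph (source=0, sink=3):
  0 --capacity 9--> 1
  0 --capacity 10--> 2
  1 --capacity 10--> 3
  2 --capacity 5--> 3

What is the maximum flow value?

Computing max flow:
  Flow on (0->1): 9/9
  Flow on (0->2): 5/10
  Flow on (1->3): 9/10
  Flow on (2->3): 5/5
Maximum flow = 14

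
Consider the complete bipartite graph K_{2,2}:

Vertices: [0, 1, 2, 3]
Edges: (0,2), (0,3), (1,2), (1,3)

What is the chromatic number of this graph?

K_{2,2} is bipartite: vertices split into two independent sets of size 2 and 2.
Color one set 0, the other 1. No adjacent vertices share a color.
Chromatic number = 2.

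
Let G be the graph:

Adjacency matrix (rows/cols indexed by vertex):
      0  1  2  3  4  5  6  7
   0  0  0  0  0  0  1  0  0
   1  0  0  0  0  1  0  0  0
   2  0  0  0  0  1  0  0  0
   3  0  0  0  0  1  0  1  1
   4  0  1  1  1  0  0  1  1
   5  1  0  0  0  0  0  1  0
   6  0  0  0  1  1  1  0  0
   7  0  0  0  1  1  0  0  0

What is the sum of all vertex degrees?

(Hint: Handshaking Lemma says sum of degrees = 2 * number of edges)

Count edges: 9 edges.
By Handshaking Lemma: sum of degrees = 2 * 9 = 18.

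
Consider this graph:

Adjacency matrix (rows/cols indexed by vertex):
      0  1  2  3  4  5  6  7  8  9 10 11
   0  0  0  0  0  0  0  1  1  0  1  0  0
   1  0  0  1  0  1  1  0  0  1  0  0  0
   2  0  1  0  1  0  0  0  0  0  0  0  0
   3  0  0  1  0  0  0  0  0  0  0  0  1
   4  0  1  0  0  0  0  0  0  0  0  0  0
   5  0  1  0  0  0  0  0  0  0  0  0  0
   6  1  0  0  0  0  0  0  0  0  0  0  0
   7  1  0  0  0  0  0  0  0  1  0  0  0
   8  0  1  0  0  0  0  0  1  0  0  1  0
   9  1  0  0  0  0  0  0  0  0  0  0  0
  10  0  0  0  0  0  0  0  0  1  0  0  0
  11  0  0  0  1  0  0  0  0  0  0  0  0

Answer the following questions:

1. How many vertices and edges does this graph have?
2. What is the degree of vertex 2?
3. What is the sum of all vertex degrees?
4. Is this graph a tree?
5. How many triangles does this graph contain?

Count: 12 vertices, 11 edges.
Vertex 2 has neighbors [1, 3], degree = 2.
Handshaking lemma: 2 * 11 = 22.
A graph is a tree iff it is connected and has exactly n-1 edges. This graph is connected (all 12 vertices in one component) and has 12-1 = 11 edges. It is a tree.
Number of triangles = 0.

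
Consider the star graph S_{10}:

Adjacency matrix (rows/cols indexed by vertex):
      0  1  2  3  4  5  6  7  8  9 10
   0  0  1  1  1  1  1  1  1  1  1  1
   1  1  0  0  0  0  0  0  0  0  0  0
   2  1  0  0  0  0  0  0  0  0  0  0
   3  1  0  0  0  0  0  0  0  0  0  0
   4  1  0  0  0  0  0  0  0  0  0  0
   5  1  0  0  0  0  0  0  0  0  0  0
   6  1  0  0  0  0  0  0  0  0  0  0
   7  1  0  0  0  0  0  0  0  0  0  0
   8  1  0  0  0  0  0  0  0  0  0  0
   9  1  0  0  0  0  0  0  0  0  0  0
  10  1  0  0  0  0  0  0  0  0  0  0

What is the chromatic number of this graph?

S_{10} has one hub adjacent to 10 leaves; leaves are pairwise non-adjacent.
Color the hub 0 and every leaf 1.
Chromatic number = 2.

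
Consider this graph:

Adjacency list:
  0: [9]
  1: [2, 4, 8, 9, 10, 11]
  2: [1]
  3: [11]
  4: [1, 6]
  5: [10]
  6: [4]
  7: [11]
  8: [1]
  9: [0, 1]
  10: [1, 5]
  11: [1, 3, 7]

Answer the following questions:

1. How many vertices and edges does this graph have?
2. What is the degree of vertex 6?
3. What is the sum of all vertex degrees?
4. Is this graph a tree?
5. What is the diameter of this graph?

Count: 12 vertices, 11 edges.
Vertex 6 has neighbors [4], degree = 1.
Handshaking lemma: 2 * 11 = 22.
A graph is a tree iff it is connected and has exactly n-1 edges. This graph is connected (all 12 vertices in one component) and has 12-1 = 11 edges. It is a tree.
Diameter (longest shortest path) = 4.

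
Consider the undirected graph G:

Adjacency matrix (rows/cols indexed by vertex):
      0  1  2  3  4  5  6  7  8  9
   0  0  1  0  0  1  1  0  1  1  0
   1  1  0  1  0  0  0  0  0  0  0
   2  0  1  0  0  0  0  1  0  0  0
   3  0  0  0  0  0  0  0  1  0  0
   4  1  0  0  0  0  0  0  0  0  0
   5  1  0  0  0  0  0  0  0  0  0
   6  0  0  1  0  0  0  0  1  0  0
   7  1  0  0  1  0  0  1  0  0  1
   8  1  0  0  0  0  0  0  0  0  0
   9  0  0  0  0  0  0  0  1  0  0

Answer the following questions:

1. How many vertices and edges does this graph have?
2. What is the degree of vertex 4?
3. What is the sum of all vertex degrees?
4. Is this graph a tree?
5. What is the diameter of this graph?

Count: 10 vertices, 10 edges.
Vertex 4 has neighbors [0], degree = 1.
Handshaking lemma: 2 * 10 = 20.
A tree on 10 vertices has 9 edges. This graph has 10 edges (1 extra). Not a tree.
Diameter (longest shortest path) = 3.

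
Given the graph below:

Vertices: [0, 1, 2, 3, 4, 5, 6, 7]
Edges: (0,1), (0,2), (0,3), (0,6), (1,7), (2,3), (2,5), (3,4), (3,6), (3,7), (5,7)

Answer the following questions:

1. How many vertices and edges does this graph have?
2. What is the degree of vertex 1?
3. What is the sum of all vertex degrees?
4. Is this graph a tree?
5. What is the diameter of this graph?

Count: 8 vertices, 11 edges.
Vertex 1 has neighbors [0, 7], degree = 2.
Handshaking lemma: 2 * 11 = 22.
A tree on 8 vertices has 7 edges. This graph has 11 edges (4 extra). Not a tree.
Diameter (longest shortest path) = 3.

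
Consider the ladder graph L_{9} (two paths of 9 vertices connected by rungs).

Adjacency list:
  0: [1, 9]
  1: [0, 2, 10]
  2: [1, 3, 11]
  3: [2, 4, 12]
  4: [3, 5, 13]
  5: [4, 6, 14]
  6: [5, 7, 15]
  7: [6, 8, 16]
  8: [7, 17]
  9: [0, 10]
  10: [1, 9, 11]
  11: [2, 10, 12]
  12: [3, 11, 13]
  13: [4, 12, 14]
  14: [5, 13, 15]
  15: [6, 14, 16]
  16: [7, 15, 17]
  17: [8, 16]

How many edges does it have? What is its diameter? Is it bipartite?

Ladder graph L_{9}: 9 rungs + 2 * (9-1) path edges = 9 + 16 = 25 edges.
Diameter = 9.
Ladder graphs are bipartite (alternating coloring along each path).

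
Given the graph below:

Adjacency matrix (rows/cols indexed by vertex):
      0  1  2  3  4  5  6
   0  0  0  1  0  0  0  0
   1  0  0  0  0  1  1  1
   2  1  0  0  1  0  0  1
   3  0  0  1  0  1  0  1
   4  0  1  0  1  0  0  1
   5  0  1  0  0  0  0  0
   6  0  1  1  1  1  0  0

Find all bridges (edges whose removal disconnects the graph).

A bridge is an edge whose removal increases the number of connected components.
Bridges found: (0,2), (1,5)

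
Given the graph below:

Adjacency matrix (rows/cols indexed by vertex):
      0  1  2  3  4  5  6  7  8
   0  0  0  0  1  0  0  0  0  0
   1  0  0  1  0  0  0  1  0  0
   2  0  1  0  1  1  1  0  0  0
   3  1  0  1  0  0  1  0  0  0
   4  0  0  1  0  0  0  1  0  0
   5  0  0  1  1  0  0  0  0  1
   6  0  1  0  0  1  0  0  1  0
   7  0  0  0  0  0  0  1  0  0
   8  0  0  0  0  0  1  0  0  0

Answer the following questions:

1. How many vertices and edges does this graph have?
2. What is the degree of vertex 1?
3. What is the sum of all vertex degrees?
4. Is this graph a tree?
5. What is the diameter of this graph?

Count: 9 vertices, 10 edges.
Vertex 1 has neighbors [2, 6], degree = 2.
Handshaking lemma: 2 * 10 = 20.
A tree on 9 vertices has 8 edges. This graph has 10 edges (2 extra). Not a tree.
Diameter (longest shortest path) = 5.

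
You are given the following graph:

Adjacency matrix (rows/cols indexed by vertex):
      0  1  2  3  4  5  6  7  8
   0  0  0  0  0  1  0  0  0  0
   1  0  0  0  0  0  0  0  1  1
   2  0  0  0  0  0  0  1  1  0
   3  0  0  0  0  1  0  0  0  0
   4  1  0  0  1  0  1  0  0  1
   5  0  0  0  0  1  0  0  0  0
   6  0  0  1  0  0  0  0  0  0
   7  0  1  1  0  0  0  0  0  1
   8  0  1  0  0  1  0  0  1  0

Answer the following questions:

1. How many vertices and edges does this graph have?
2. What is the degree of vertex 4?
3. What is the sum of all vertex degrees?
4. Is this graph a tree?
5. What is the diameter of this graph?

Count: 9 vertices, 9 edges.
Vertex 4 has neighbors [0, 3, 5, 8], degree = 4.
Handshaking lemma: 2 * 9 = 18.
A tree on 9 vertices has 8 edges. This graph has 9 edges (1 extra). Not a tree.
Diameter (longest shortest path) = 5.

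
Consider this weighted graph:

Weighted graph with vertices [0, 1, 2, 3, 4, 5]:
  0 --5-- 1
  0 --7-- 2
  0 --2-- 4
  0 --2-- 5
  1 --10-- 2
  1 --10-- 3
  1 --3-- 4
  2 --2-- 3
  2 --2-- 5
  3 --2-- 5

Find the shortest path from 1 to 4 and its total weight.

Using Dijkstra's algorithm from vertex 1:
Shortest path: 1 -> 4
Total weight: 3 = 3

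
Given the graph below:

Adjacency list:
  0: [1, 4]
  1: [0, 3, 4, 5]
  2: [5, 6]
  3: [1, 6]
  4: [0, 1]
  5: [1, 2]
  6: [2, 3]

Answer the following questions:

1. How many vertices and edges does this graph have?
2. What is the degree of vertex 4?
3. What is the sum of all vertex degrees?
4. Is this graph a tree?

Count: 7 vertices, 8 edges.
Vertex 4 has neighbors [0, 1], degree = 2.
Handshaking lemma: 2 * 8 = 16.
A tree on 7 vertices has 6 edges. This graph has 8 edges (2 extra). Not a tree.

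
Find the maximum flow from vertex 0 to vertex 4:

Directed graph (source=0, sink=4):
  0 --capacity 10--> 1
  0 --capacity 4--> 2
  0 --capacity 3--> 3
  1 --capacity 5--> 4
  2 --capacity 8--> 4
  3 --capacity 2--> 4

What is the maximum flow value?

Computing max flow:
  Flow on (0->1): 5/10
  Flow on (0->2): 4/4
  Flow on (0->3): 2/3
  Flow on (1->4): 5/5
  Flow on (2->4): 4/8
  Flow on (3->4): 2/2
Maximum flow = 11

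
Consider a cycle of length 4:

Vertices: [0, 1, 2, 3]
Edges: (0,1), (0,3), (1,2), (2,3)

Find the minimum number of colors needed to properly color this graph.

This is an even cycle (C_4). Even cycles are bipartite.
Chromatic number = 2.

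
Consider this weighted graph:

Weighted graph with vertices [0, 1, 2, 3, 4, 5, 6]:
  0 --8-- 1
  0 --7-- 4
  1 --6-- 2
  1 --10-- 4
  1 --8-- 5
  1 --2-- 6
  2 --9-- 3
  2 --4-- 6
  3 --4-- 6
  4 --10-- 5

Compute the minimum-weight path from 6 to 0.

Using Dijkstra's algorithm from vertex 6:
Shortest path: 6 -> 1 -> 0
Total weight: 2 + 8 = 10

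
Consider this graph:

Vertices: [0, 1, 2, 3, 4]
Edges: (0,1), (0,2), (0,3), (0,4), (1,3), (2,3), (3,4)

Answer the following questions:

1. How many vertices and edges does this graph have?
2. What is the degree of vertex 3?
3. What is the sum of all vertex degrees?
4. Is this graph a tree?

Count: 5 vertices, 7 edges.
Vertex 3 has neighbors [0, 1, 2, 4], degree = 4.
Handshaking lemma: 2 * 7 = 14.
A tree on 5 vertices has 4 edges. This graph has 7 edges (3 extra). Not a tree.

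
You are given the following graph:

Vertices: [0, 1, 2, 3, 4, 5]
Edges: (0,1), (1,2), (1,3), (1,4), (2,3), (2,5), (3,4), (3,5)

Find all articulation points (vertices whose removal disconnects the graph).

An articulation point is a vertex whose removal disconnects the graph.
Articulation points: [1]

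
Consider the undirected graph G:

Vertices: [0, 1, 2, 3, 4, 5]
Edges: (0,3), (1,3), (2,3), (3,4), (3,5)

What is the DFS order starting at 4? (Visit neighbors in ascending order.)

DFS from vertex 4 (neighbors processed in ascending order):
Visit order: 4, 3, 0, 1, 2, 5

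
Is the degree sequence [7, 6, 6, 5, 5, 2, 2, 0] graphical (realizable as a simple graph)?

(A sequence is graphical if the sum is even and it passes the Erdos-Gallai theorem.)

Sum of degrees = 33. Sum is odd, so the sequence is NOT graphical.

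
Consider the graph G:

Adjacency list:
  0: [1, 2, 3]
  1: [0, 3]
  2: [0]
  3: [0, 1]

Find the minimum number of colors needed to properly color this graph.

The graph has a maximum clique of size 3 (lower bound on chromatic number).
A valid 3-coloring: {0: 0, 1: 1, 2: 1, 3: 2}.
Chromatic number = 3.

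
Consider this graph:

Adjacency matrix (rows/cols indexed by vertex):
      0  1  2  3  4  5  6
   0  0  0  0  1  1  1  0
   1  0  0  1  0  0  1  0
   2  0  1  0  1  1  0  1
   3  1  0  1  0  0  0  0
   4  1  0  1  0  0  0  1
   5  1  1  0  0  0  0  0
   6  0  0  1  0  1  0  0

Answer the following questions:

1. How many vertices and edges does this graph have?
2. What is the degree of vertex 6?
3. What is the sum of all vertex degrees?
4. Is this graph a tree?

Count: 7 vertices, 9 edges.
Vertex 6 has neighbors [2, 4], degree = 2.
Handshaking lemma: 2 * 9 = 18.
A tree on 7 vertices has 6 edges. This graph has 9 edges (3 extra). Not a tree.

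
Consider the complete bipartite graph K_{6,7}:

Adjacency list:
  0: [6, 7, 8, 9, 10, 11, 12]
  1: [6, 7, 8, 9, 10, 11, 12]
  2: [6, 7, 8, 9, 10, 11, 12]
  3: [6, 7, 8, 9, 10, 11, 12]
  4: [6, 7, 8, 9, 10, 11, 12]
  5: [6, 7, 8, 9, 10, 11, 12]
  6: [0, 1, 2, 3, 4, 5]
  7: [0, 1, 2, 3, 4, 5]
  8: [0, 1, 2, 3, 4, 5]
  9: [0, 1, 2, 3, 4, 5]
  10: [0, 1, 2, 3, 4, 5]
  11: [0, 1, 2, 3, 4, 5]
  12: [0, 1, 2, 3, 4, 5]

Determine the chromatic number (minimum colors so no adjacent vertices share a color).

K_{6,7} is bipartite: vertices split into two independent sets of size 6 and 7.
Color one set 0, the other 1. No adjacent vertices share a color.
Chromatic number = 2.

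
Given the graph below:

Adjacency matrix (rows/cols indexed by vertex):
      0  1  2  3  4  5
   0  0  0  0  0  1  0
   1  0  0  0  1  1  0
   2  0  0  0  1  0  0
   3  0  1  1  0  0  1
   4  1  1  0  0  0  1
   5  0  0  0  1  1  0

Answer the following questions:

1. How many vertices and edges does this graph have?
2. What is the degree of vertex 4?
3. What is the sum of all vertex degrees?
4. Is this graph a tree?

Count: 6 vertices, 6 edges.
Vertex 4 has neighbors [0, 1, 5], degree = 3.
Handshaking lemma: 2 * 6 = 12.
A tree on 6 vertices has 5 edges. This graph has 6 edges (1 extra). Not a tree.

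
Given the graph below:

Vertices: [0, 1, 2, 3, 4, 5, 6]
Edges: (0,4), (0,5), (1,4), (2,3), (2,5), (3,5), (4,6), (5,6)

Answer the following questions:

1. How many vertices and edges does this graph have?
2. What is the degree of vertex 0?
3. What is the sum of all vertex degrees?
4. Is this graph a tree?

Count: 7 vertices, 8 edges.
Vertex 0 has neighbors [4, 5], degree = 2.
Handshaking lemma: 2 * 8 = 16.
A tree on 7 vertices has 6 edges. This graph has 8 edges (2 extra). Not a tree.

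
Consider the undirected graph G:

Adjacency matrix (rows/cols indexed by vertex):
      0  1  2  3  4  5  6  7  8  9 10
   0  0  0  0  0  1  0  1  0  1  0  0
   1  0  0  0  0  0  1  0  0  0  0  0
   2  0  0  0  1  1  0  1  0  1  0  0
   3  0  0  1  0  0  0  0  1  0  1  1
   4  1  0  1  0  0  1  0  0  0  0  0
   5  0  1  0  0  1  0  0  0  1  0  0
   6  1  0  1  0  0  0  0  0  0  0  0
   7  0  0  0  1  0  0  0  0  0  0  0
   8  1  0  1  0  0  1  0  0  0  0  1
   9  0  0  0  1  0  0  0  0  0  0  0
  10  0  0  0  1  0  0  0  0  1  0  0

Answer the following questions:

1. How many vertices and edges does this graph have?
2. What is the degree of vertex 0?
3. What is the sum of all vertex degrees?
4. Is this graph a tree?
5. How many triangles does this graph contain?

Count: 11 vertices, 14 edges.
Vertex 0 has neighbors [4, 6, 8], degree = 3.
Handshaking lemma: 2 * 14 = 28.
A tree on 11 vertices has 10 edges. This graph has 14 edges (4 extra). Not a tree.
Number of triangles = 0.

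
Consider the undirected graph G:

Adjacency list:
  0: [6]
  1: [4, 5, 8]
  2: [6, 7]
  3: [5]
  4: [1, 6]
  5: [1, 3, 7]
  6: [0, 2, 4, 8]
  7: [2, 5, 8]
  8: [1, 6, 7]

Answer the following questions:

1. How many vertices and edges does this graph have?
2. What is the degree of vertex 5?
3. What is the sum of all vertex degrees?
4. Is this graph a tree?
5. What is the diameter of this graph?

Count: 9 vertices, 11 edges.
Vertex 5 has neighbors [1, 3, 7], degree = 3.
Handshaking lemma: 2 * 11 = 22.
A tree on 9 vertices has 8 edges. This graph has 11 edges (3 extra). Not a tree.
Diameter (longest shortest path) = 5.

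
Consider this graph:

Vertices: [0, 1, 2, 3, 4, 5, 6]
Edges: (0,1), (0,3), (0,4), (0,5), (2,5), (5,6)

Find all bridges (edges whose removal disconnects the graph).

A bridge is an edge whose removal increases the number of connected components.
Bridges found: (0,1), (0,3), (0,4), (0,5), (2,5), (5,6)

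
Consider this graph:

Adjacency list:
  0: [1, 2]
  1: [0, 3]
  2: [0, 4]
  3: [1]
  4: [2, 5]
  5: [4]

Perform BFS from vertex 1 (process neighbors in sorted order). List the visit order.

BFS from vertex 1 (neighbors processed in ascending order):
Visit order: 1, 0, 3, 2, 4, 5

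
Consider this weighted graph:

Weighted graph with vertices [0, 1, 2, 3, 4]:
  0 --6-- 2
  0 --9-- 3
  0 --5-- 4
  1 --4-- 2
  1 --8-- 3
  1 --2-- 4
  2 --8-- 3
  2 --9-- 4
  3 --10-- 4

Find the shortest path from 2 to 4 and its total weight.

Using Dijkstra's algorithm from vertex 2:
Shortest path: 2 -> 1 -> 4
Total weight: 4 + 2 = 6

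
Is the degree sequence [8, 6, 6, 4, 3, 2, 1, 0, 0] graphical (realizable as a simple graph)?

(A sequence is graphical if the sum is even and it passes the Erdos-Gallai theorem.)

Sum of degrees = 30. Sum is even but fails Erdos-Gallai. The sequence is NOT graphical.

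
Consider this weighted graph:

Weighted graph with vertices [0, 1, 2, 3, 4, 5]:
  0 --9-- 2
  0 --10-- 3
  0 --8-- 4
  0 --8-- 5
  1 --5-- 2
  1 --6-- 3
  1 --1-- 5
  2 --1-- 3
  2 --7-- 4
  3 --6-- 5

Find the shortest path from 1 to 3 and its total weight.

Using Dijkstra's algorithm from vertex 1:
Shortest path: 1 -> 3
Total weight: 6 = 6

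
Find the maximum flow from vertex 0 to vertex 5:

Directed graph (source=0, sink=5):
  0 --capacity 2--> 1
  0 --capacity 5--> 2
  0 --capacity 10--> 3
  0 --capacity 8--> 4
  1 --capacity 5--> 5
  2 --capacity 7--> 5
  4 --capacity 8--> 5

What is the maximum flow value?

Computing max flow:
  Flow on (0->1): 2/2
  Flow on (0->2): 5/5
  Flow on (0->4): 8/8
  Flow on (1->5): 2/5
  Flow on (2->5): 5/7
  Flow on (4->5): 8/8
Maximum flow = 15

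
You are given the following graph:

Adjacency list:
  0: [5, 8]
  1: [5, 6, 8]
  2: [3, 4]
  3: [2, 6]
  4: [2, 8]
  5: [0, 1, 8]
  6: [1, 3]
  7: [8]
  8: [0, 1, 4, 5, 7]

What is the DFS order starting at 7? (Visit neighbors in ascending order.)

DFS from vertex 7 (neighbors processed in ascending order):
Visit order: 7, 8, 0, 5, 1, 6, 3, 2, 4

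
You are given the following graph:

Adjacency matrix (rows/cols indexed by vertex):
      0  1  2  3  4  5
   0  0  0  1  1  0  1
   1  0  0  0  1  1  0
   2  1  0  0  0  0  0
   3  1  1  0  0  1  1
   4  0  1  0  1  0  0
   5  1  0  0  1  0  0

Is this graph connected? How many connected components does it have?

Checking connectivity: the graph has 1 connected component(s).
All vertices are reachable from each other. The graph IS connected.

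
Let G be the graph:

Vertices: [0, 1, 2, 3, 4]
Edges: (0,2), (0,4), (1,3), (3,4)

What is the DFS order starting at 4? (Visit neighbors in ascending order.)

DFS from vertex 4 (neighbors processed in ascending order):
Visit order: 4, 0, 2, 3, 1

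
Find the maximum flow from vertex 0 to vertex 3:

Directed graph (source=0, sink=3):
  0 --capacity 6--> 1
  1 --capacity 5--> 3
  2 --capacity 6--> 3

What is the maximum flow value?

Computing max flow:
  Flow on (0->1): 5/6
  Flow on (1->3): 5/5
Maximum flow = 5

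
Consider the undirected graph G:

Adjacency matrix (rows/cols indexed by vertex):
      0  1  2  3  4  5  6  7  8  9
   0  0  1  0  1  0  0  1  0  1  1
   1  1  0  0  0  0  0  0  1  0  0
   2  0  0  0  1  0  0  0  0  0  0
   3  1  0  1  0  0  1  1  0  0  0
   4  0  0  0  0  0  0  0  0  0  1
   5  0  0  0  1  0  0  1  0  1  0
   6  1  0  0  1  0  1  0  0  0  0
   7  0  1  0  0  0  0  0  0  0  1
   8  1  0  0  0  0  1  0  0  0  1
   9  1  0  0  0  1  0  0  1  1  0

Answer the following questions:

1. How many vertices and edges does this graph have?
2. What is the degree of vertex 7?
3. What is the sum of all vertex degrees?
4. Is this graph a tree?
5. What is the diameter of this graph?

Count: 10 vertices, 14 edges.
Vertex 7 has neighbors [1, 9], degree = 2.
Handshaking lemma: 2 * 14 = 28.
A tree on 10 vertices has 9 edges. This graph has 14 edges (5 extra). Not a tree.
Diameter (longest shortest path) = 4.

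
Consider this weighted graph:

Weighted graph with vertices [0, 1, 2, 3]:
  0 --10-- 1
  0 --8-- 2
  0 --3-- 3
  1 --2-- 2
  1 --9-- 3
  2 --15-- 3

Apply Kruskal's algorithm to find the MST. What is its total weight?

Applying Kruskal's algorithm (sort edges by weight, add if no cycle):
  Add (1,2) w=2
  Add (0,3) w=3
  Add (0,2) w=8
  Skip (1,3) w=9 (creates cycle)
  Skip (0,1) w=10 (creates cycle)
  Skip (2,3) w=15 (creates cycle)
MST weight = 13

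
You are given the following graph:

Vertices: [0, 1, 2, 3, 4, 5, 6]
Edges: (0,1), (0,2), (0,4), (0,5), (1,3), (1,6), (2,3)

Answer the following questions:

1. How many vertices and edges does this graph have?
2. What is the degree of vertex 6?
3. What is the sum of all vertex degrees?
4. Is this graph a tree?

Count: 7 vertices, 7 edges.
Vertex 6 has neighbors [1], degree = 1.
Handshaking lemma: 2 * 7 = 14.
A tree on 7 vertices has 6 edges. This graph has 7 edges (1 extra). Not a tree.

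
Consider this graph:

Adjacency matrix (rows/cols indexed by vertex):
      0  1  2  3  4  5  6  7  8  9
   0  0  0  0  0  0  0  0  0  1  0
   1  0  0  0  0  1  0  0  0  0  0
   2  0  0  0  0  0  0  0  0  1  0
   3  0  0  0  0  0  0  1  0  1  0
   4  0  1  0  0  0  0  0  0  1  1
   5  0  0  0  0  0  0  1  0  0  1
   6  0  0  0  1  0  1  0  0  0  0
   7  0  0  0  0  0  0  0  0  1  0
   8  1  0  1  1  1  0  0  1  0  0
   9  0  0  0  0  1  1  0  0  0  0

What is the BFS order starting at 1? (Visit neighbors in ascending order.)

BFS from vertex 1 (neighbors processed in ascending order):
Visit order: 1, 4, 8, 9, 0, 2, 3, 7, 5, 6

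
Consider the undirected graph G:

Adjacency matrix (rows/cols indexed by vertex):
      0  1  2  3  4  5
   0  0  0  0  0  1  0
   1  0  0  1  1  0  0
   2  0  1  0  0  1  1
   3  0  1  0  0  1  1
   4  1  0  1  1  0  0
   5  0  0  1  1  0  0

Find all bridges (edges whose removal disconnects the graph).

A bridge is an edge whose removal increases the number of connected components.
Bridges found: (0,4)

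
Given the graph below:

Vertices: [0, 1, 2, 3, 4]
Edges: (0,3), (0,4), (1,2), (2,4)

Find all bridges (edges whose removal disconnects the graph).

A bridge is an edge whose removal increases the number of connected components.
Bridges found: (0,3), (0,4), (1,2), (2,4)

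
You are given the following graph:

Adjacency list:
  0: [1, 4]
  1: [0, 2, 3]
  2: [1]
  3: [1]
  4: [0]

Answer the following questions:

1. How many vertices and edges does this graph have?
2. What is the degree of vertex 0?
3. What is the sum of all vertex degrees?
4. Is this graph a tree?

Count: 5 vertices, 4 edges.
Vertex 0 has neighbors [1, 4], degree = 2.
Handshaking lemma: 2 * 4 = 8.
A graph is a tree iff it is connected and has exactly n-1 edges. This graph is connected (all 5 vertices in one component) and has 5-1 = 4 edges. It is a tree.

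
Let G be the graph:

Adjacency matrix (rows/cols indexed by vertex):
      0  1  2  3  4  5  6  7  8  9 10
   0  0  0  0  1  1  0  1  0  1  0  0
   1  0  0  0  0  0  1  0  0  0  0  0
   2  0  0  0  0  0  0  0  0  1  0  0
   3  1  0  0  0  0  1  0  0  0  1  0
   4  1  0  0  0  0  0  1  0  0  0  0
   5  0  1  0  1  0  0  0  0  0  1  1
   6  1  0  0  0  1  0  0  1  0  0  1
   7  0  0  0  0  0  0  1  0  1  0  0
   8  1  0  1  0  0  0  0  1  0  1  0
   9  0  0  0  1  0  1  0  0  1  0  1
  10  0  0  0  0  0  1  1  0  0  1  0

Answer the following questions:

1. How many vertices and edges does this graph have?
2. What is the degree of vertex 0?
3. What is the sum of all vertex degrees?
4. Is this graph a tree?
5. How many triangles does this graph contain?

Count: 11 vertices, 16 edges.
Vertex 0 has neighbors [3, 4, 6, 8], degree = 4.
Handshaking lemma: 2 * 16 = 32.
A tree on 11 vertices has 10 edges. This graph has 16 edges (6 extra). Not a tree.
Number of triangles = 3.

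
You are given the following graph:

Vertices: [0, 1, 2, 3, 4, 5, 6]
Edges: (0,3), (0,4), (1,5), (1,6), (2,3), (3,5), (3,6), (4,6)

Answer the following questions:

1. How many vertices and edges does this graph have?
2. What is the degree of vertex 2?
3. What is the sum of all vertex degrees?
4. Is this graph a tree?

Count: 7 vertices, 8 edges.
Vertex 2 has neighbors [3], degree = 1.
Handshaking lemma: 2 * 8 = 16.
A tree on 7 vertices has 6 edges. This graph has 8 edges (2 extra). Not a tree.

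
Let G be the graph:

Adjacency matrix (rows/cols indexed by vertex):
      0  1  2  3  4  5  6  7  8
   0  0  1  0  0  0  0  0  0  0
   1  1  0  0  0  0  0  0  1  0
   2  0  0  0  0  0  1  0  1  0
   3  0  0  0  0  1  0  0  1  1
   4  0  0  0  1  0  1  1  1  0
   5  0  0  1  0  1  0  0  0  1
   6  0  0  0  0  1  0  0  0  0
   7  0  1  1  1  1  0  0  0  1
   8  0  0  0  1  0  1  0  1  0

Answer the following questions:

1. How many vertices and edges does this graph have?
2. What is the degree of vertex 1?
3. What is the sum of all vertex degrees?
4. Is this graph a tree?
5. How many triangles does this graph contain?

Count: 9 vertices, 12 edges.
Vertex 1 has neighbors [0, 7], degree = 2.
Handshaking lemma: 2 * 12 = 24.
A tree on 9 vertices has 8 edges. This graph has 12 edges (4 extra). Not a tree.
Number of triangles = 2.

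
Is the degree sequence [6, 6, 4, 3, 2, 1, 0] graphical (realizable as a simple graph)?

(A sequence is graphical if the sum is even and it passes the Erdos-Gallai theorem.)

Sum of degrees = 22. Sum is even but fails Erdos-Gallai. The sequence is NOT graphical.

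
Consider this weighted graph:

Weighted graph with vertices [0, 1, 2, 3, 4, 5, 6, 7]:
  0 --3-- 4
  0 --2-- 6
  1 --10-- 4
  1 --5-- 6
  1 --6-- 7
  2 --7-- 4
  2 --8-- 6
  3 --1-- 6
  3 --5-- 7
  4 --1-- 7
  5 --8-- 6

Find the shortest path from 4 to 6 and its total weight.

Using Dijkstra's algorithm from vertex 4:
Shortest path: 4 -> 0 -> 6
Total weight: 3 + 2 = 5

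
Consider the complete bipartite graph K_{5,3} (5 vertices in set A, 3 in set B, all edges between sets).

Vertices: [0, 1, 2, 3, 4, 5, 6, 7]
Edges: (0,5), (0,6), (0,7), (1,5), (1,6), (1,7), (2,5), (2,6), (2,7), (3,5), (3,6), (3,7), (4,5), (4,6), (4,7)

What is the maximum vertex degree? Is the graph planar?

Set-A vertices have degree 3; set-B vertices have degree 5. Maximum degree = max(5,3) = 5.
K_{5,3} contains K_{3,3} as a subgraph (since both sides have >= 3 vertices); by Kuratowski's theorem it is not planar.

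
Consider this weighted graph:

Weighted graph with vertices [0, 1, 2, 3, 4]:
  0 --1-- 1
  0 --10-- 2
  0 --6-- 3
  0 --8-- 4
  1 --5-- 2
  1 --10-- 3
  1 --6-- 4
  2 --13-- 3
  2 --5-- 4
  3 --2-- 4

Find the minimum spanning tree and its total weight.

Applying Kruskal's algorithm (sort edges by weight, add if no cycle):
  Add (0,1) w=1
  Add (3,4) w=2
  Add (1,2) w=5
  Add (2,4) w=5
  Skip (0,3) w=6 (creates cycle)
  Skip (1,4) w=6 (creates cycle)
  Skip (0,4) w=8 (creates cycle)
  Skip (0,2) w=10 (creates cycle)
  Skip (1,3) w=10 (creates cycle)
  Skip (2,3) w=13 (creates cycle)
MST weight = 13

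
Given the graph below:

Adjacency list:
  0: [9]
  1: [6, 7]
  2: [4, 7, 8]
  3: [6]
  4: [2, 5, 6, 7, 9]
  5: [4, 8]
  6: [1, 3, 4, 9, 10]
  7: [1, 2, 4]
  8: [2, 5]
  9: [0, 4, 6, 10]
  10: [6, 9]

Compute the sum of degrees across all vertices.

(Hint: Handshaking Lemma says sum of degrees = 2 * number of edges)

Count edges: 15 edges.
By Handshaking Lemma: sum of degrees = 2 * 15 = 30.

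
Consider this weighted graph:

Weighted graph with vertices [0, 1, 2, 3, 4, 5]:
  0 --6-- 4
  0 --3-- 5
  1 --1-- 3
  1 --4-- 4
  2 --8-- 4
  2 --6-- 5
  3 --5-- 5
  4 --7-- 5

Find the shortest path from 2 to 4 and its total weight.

Using Dijkstra's algorithm from vertex 2:
Shortest path: 2 -> 4
Total weight: 8 = 8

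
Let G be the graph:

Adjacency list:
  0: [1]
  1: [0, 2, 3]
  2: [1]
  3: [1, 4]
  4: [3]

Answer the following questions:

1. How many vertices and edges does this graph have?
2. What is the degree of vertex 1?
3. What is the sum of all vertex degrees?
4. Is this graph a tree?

Count: 5 vertices, 4 edges.
Vertex 1 has neighbors [0, 2, 3], degree = 3.
Handshaking lemma: 2 * 4 = 8.
A graph is a tree iff it is connected and has exactly n-1 edges. This graph is connected (all 5 vertices in one component) and has 5-1 = 4 edges. It is a tree.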